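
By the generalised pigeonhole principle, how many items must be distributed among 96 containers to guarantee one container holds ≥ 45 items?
n = (45 − 1)·96 + 1 = 4225

By the generalised pigeonhole principle, to guarantee some box contains ≥ r objects we need more than (r − 1) · k objects total. Threshold: n = (r − 1) · k + 1. With r = 45 and k = 96: n = 44 · 96 + 1 = 4224 + 1 = 4225. For n = 4224 = 44 · 96, we can put exactly 44 objects in every box, avoiding 45 in any single one — so 4225 is tight.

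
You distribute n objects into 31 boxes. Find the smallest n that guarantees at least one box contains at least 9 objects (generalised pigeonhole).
n = (9 − 1)·31 + 1 = 249

By the generalised pigeonhole principle, to guarantee some box contains ≥ r objects we need more than (r − 1) · k objects total. Threshold: n = (r − 1) · k + 1. With r = 9 and k = 31: n = 8 · 31 + 1 = 248 + 1 = 249. For n = 248 = 8 · 31, we can put exactly 8 objects in every box, avoiding 9 in any single one — so 249 is tight.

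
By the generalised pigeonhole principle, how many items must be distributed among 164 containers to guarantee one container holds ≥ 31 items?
n = (31 − 1)·164 + 1 = 4921

By the generalised pigeonhole principle, to guarantee some box contains ≥ r objects we need more than (r − 1) · k objects total. Threshold: n = (r − 1) · k + 1. With r = 31 and k = 164: n = 30 · 164 + 1 = 4920 + 1 = 4921. For n = 4920 = 30 · 164, we can put exactly 30 objects in every box, avoiding 31 in any single one — so 4921 is tight.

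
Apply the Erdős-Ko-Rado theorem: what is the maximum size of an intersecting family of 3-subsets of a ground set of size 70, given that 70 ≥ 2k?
max |F| = C(69, 2) = 2346

Erdős-Ko-Rado (1961): when n ≥ 2k, max |F| = C(n−1, k−1). The bound is attained by the star {A : i ∈ A} for any fixed i ∈ [n]. Here C(70−1, 3−1) = C(69, 2) = 2346.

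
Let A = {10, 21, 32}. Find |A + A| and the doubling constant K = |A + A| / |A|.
K = |A + A| / |A| = 5/3

Enumerate A + A = {a + b : a, b ∈ A}. With |A| = 3, there are |A|^2 = 9 ordered sum pairs; collecting distinct values, A + A = {20, 31, 42, 53, 64}, so |A + A| = 5. Thus K = 5/3. Here |A + A| = 2|A| − 1 = 5, the minimum possible — so K = 5/3 is minimal, which holds iff A is an arithmetic progression.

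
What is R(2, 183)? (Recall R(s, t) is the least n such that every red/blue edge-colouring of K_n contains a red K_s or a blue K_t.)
R(2, 183) = 183

R(2, k) = k for all k ≥ 2: in a 2-colouring of K_k, either some edge is red (a red K_2) or all edges are blue (a blue K_k). And K_{182} coloured all-blue has no blue K_183, so R(2, 183) > 182. Hence R(2, 183) = 183.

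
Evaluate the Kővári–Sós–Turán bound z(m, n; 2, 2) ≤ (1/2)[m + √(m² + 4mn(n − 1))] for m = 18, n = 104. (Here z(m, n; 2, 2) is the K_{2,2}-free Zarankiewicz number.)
z(18, 104; 2, 2) ≤ (1/2)[18 + √(18² + 4·18·104·103)] = (1/2)[18 + √771588] = 448.2004

Kővári–Sós–Turán: let r_1, ..., r_18 be the row sums and z = Σ r_i the total number of 1s. Each pair of columns can share at most one row with both entries 1 (else a 2×2 all-ones block appears), so Σ_i C(r_i, 2) ≤ C(104, 2) = 5356. By convexity Σ_i C(r_i, 2) ≥ 18·C(z/18, 2) = z(z − 18)/(2·18), giving z² − 18z − 18·104·103 ≤ 0 and hence z ≤ (1/2)[18 + √(324 + 4·192816)] = (1/2)[18 + √771588] ≈ (1/2)(18 + 878.4008) = 448.2004.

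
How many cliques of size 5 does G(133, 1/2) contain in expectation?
E[# K_5] = C(133, 5) · (1/2)^C(5, 2) = 321402081 / 2^10 ≈ 313869.219727

For each 5-subset S of vertices (there are C(133, 5) = 321402081 such S), let X_S = 1 if S induces a K_5 (all C(5, 2) = 10 edges present). Then P(X_S = 1) = (1/2)^10 = 1/1024. By linearity of expectation, E[# K_5] = C(133, 5) · (1/2)^10 = 321402081 / 1024 ≈ 313869.219727.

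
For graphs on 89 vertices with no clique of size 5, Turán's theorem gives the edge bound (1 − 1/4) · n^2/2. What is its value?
Turán density bound = (3/4) · 89^2/2 = 23763/8 ≈ 2970.375

Turán's theorem: ex(n, K_{r+1}) is achieved by the complete r-partite Turán graph T(n, r) with parts as balanced as possible, and is at most (1 − 1/r) · n^2/2. For r = 4, n = 89: the density bound is (3/4) · 7921/2 = 23763/8 ≈ 2970.375. The integer-valued extremum is e(T(89, 4)) = 2970, which is strictly less than the density bound 23763/8 since 4 ∤ 89 (the parts of T(89, 4) cannot all be equal).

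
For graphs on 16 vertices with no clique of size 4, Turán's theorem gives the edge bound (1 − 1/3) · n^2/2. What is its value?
Turán density bound = (2/3) · 16^2/2 = 256/3 ≈ 85.3333

Turán's theorem: ex(n, K_{r+1}) is achieved by the complete r-partite Turán graph T(n, r) with parts as balanced as possible, and is at most (1 − 1/r) · n^2/2. For r = 3, n = 16: the density bound is (2/3) · 256/2 = 256/3 ≈ 85.3333. The integer-valued extremum is e(T(16, 3)) = 85, which is strictly less than the density bound 256/3 since 3 ∤ 16 (the parts of T(16, 3) cannot all be equal).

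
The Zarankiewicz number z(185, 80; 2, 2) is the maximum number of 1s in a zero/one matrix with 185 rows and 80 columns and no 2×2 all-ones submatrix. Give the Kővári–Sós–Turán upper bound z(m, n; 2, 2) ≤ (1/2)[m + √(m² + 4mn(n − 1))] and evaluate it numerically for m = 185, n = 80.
z(185, 80; 2, 2) ≤ (1/2)[185 + √(185² + 4·185·80·79)] = (1/2)[185 + √4711025] = 1177.7448

Kővári–Sós–Turán: let r_1, ..., r_185 be the row sums and z = Σ r_i the total number of 1s. Each pair of columns can share at most one row with both entries 1 (else a 2×2 all-ones block appears), so Σ_i C(r_i, 2) ≤ C(80, 2) = 3160. By convexity Σ_i C(r_i, 2) ≥ 185·C(z/185, 2) = z(z − 185)/(2·185), giving z² − 185z − 185·80·79 ≤ 0 and hence z ≤ (1/2)[185 + √(34225 + 4·1169200)] = (1/2)[185 + √4711025] ≈ (1/2)(185 + 2170.4896) = 1177.7448.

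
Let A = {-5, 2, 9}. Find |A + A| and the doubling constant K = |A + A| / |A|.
K = |A + A| / |A| = 5/3

Enumerate A + A = {a + b : a, b ∈ A}. With |A| = 3, there are |A|^2 = 9 ordered sum pairs; collecting distinct values, A + A = {-10, -3, 4, 11, 18}, so |A + A| = 5. Thus K = 5/3. Here |A + A| = 2|A| − 1 = 5, the minimum possible — so K = 5/3 is minimal, which holds iff A is an arithmetic progression.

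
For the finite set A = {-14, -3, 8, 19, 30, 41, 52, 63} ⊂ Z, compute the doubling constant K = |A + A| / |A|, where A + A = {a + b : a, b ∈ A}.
K = |A + A| / |A| = 15/8

Enumerate A + A = {a + b : a, b ∈ A}. With |A| = 8, there are |A|^2 = 64 ordered sum pairs; collecting distinct values, A + A = {-28, -17, -6, 5, 16, 27, 38, 49, 60, 71, 82, 93, 104, 115, 126}, so |A + A| = 15. Thus K = 15/8. Here |A + A| = 2|A| − 1 = 15, the minimum possible — so K = 15/8 is minimal, which holds iff A is an arithmetic progression.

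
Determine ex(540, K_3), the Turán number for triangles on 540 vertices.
ex(540, K_3) = ⌊540^2/4⌋ = 72900

Mantel (1907): a triangle-free graph on n vertices has at most ⌊n^2/4⌋ edges, with equality for the complete bipartite graph K_{⌊n/2⌋, ⌈n/2⌉}. For n = 540: ⌊540^2/4⌋ = ⌊291600/4⌋ = 72900. The extremal graph is K_{270, 270}, which has 270·270 = 72900 edges.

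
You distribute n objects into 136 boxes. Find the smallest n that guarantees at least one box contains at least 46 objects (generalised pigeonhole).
n = (46 − 1)·136 + 1 = 6121

By the generalised pigeonhole principle, to guarantee some box contains ≥ r objects we need more than (r − 1) · k objects total. Threshold: n = (r − 1) · k + 1. With r = 46 and k = 136: n = 45 · 136 + 1 = 6120 + 1 = 6121. For n = 6120 = 45 · 136, we can put exactly 45 objects in every box, avoiding 46 in any single one — so 6121 is tight.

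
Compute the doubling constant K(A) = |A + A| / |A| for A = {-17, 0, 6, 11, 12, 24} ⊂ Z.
K = |A + A| / |A| = 19/6

Enumerate A + A = {a + b : a, b ∈ A}. With |A| = 6, there are |A|^2 = 36 ordered sum pairs; collecting distinct values, A + A = {-34, -17, -11, -6, -5, 0, 6, 7, 11, 12, 17, 18, 22, 23, 24, 30, 35, 36, 48}, so |A + A| = 19. Thus K = 19/6. For comparison, the minimum possible |A + A| over all 6-element sets is 2·6 − 1 = 11 (so min K = 11/6), attained only by arithmetic progressions.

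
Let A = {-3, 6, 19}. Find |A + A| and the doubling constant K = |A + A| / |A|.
K = |A + A| / |A| = 6/3 = 2

Enumerate A + A = {a + b : a, b ∈ A}. With |A| = 3, there are |A|^2 = 9 ordered sum pairs; collecting distinct values, A + A = {-6, 3, 12, 16, 25, 38}, so |A + A| = 6. Thus K = 6/3 = 2. For comparison, the minimum possible |A + A| over all 3-element sets is 2·3 − 1 = 5 (so min K = 5/3), attained only by arithmetic progressions.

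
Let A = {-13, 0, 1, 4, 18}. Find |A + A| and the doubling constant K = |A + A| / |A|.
K = |A + A| / |A| = 14/5

Enumerate A + A = {a + b : a, b ∈ A}. With |A| = 5, there are |A|^2 = 25 ordered sum pairs; collecting distinct values, A + A = {-26, -13, -12, -9, 0, 1, 2, 4, 5, 8, 18, 19, 22, 36}, so |A + A| = 14. Thus K = 14/5. For comparison, the minimum possible |A + A| over all 5-element sets is 2·5 − 1 = 9 (so min K = 9/5), attained only by arithmetic progressions.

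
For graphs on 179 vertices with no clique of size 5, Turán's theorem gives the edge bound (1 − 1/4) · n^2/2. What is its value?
Turán density bound = (3/4) · 179^2/2 = 96123/8 ≈ 12015.375

Turán's theorem: ex(n, K_{r+1}) is achieved by the complete r-partite Turán graph T(n, r) with parts as balanced as possible, and is at most (1 − 1/r) · n^2/2. For r = 4, n = 179: the density bound is (3/4) · 32041/2 = 96123/8 ≈ 12015.375. The integer-valued extremum is e(T(179, 4)) = 12015, which is strictly less than the density bound 96123/8 since 4 ∤ 179 (the parts of T(179, 4) cannot all be equal).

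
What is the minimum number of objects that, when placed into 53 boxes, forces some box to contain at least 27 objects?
n = (27 − 1)·53 + 1 = 1379

By the generalised pigeonhole principle, to guarantee some box contains ≥ r objects we need more than (r − 1) · k objects total. Threshold: n = (r − 1) · k + 1. With r = 27 and k = 53: n = 26 · 53 + 1 = 1378 + 1 = 1379. For n = 1378 = 26 · 53, we can put exactly 26 objects in every box, avoiding 27 in any single one — so 1379 is tight.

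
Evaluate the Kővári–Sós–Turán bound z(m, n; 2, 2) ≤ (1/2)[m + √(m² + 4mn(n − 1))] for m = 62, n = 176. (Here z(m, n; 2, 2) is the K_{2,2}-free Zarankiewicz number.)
z(62, 176; 2, 2) ≤ (1/2)[62 + √(62² + 4·62·176·175)] = (1/2)[62 + √7642244] = 1413.2304

Kővári–Sós–Turán: let r_1, ..., r_62 be the row sums and z = Σ r_i the total number of 1s. Each pair of columns can share at most one row with both entries 1 (else a 2×2 all-ones block appears), so Σ_i C(r_i, 2) ≤ C(176, 2) = 15400. By convexity Σ_i C(r_i, 2) ≥ 62·C(z/62, 2) = z(z − 62)/(2·62), giving z² − 62z − 62·176·175 ≤ 0 and hence z ≤ (1/2)[62 + √(3844 + 4·1909600)] = (1/2)[62 + √7642244] ≈ (1/2)(62 + 2764.4609) = 1413.2304.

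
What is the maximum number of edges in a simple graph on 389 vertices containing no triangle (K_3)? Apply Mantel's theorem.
ex(389, K_3) = ⌊389^2/4⌋ = 37830

Mantel (1907): a triangle-free graph on n vertices has at most ⌊n^2/4⌋ edges, with equality for the complete bipartite graph K_{⌊n/2⌋, ⌈n/2⌉}. For n = 389: ⌊389^2/4⌋ = ⌊151321/4⌋ = 37830. The extremal graph is K_{194, 195}, which has 194·195 = 37830 edges.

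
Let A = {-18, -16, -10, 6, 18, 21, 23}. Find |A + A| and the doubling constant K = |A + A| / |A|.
K = |A + A| / |A| = 27/7

Enumerate A + A = {a + b : a, b ∈ A}. With |A| = 7, there are |A|^2 = 49 ordered sum pairs; collecting distinct values, A + A = {-36, -34, -32, -28, -26, -20, -12, -10, -4, 0, 2, 3, 5, 7, 8, 11, 12, 13, 24, 27, 29, 36, 39, 41, 42, 44, 46}, so |A + A| = 27. Thus K = 27/7. For comparison, the minimum possible |A + A| over all 7-element sets is 2·7 − 1 = 13 (so min K = 13/7), attained only by arithmetic progressions.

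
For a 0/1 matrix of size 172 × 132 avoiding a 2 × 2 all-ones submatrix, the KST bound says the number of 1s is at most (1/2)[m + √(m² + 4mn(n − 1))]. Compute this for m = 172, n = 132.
z(172, 132; 2, 2) ≤ (1/2)[172 + √(172² + 4·172·132·131)] = (1/2)[172 + √11926480] = 1812.7368

Kővári–Sós–Turán: let r_1, ..., r_172 be the row sums and z = Σ r_i the total number of 1s. Each pair of columns can share at most one row with both entries 1 (else a 2×2 all-ones block appears), so Σ_i C(r_i, 2) ≤ C(132, 2) = 8646. By convexity Σ_i C(r_i, 2) ≥ 172·C(z/172, 2) = z(z − 172)/(2·172), giving z² − 172z − 172·132·131 ≤ 0 and hence z ≤ (1/2)[172 + √(29584 + 4·2974224)] = (1/2)[172 + √11926480] ≈ (1/2)(172 + 3453.4736) = 1812.7368.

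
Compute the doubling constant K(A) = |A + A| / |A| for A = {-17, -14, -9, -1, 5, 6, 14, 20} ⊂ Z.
K = |A + A| / |A| = 31/8

Enumerate A + A = {a + b : a, b ∈ A}. With |A| = 8, there are |A|^2 = 64 ordered sum pairs; collecting distinct values, A + A = {-34, -31, -28, -26, -23, -18, -15, -12, -11, -10, -9, -8, -4, -3, -2, 0, 3, 4, 5, 6, 10, 11, 12, 13, 19, 20, 25, 26, 28, 34, 40}, so |A + A| = 31. Thus K = 31/8. For comparison, the minimum possible |A + A| over all 8-element sets is 2·8 − 1 = 15 (so min K = 15/8), attained only by arithmetic progressions.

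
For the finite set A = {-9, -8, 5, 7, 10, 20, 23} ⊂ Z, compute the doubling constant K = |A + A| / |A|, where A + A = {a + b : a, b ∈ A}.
K = |A + A| / |A| = 24/7

Enumerate A + A = {a + b : a, b ∈ A}. With |A| = 7, there are |A|^2 = 49 ordered sum pairs; collecting distinct values, A + A = {-18, -17, -16, -4, -3, -2, -1, 1, 2, 10, 11, 12, 14, 15, 17, 20, 25, 27, 28, 30, 33, 40, 43, 46}, so |A + A| = 24. Thus K = 24/7. For comparison, the minimum possible |A + A| over all 7-element sets is 2·7 − 1 = 13 (so min K = 13/7), attained only by arithmetic progressions.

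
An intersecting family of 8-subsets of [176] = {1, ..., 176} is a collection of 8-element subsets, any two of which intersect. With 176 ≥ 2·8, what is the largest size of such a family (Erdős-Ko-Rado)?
max |F| = C(175, 7) = 883208107275

The Erdős-Ko-Rado theorem states: for n ≥ 2k, an intersecting family of k-subsets of an n-element set has size at most C(n − 1, k − 1), with equality for 'star' families {A ⊆ [n] : |A| = k, i ∈ A} (fix an element i). For n = 176, k = 8: C(175, 7) = 883208107275.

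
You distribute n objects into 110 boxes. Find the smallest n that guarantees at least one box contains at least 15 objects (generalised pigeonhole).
n = (15 − 1)·110 + 1 = 1541

By the generalised pigeonhole principle, to guarantee some box contains ≥ r objects we need more than (r − 1) · k objects total. Threshold: n = (r − 1) · k + 1. With r = 15 and k = 110: n = 14 · 110 + 1 = 1540 + 1 = 1541. For n = 1540 = 14 · 110, we can put exactly 14 objects in every box, avoiding 15 in any single one — so 1541 is tight.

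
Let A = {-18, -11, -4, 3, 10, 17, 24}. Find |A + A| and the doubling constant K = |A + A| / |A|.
K = |A + A| / |A| = 13/7

Enumerate A + A = {a + b : a, b ∈ A}. With |A| = 7, there are |A|^2 = 49 ordered sum pairs; collecting distinct values, A + A = {-36, -29, -22, -15, -8, -1, 6, 13, 20, 27, 34, 41, 48}, so |A + A| = 13. Thus K = 13/7. Here |A + A| = 2|A| − 1 = 13, the minimum possible — so K = 13/7 is minimal, which holds iff A is an arithmetic progression.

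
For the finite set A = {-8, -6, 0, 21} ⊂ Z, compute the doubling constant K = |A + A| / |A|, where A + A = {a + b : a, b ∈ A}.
K = |A + A| / |A| = 10/4 = 5/2

Enumerate A + A = {a + b : a, b ∈ A}. With |A| = 4, there are |A|^2 = 16 ordered sum pairs; collecting distinct values, A + A = {-16, -14, -12, -8, -6, 0, 13, 15, 21, 42}, so |A + A| = 10. Thus K = 10/4 = 5/2. For comparison, the minimum possible |A + A| over all 4-element sets is 2·4 − 1 = 7 (so min K = 7/4), attained only by arithmetic progressions.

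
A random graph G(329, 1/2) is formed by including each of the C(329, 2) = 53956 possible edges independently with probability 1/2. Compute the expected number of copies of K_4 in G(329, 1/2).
E[# K_4] = C(329, 4) · (1/2)^C(4, 2) = 479318126 / 2^6 = 239659063/32 = 7489345.71875

For each 4-subset S of vertices (there are C(329, 4) = 479318126 such S), let X_S = 1 if S induces a K_4 (all C(4, 2) = 6 edges present). Then P(X_S = 1) = (1/2)^6 = 1/64. By linearity of expectation, E[# K_4] = C(329, 4) · (1/2)^6 = 479318126 / 64 = 239659063/32 = 7489345.71875.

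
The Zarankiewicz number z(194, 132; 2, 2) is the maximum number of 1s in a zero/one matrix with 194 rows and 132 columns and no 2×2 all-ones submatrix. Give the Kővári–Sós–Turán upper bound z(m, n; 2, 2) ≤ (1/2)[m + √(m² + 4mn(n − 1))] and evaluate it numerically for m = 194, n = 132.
z(194, 132; 2, 2) ≤ (1/2)[194 + √(194² + 4·194·132·131)] = (1/2)[194 + √13456228] = 1931.1366

Kővári–Sós–Turán: let r_1, ..., r_194 be the row sums and z = Σ r_i the total number of 1s. Each pair of columns can share at most one row with both entries 1 (else a 2×2 all-ones block appears), so Σ_i C(r_i, 2) ≤ C(132, 2) = 8646. By convexity Σ_i C(r_i, 2) ≥ 194·C(z/194, 2) = z(z − 194)/(2·194), giving z² − 194z − 194·132·131 ≤ 0 and hence z ≤ (1/2)[194 + √(37636 + 4·3354648)] = (1/2)[194 + √13456228] ≈ (1/2)(194 + 3668.2732) = 1931.1366.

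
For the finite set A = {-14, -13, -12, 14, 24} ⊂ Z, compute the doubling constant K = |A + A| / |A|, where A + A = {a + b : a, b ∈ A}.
K = |A + A| / |A| = 14/5

Enumerate A + A = {a + b : a, b ∈ A}. With |A| = 5, there are |A|^2 = 25 ordered sum pairs; collecting distinct values, A + A = {-28, -27, -26, -25, -24, 0, 1, 2, 10, 11, 12, 28, 38, 48}, so |A + A| = 14. Thus K = 14/5. For comparison, the minimum possible |A + A| over all 5-element sets is 2·5 − 1 = 9 (so min K = 9/5), attained only by arithmetic progressions.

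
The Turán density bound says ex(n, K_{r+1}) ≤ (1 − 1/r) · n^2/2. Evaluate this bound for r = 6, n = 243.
Turán density bound = (5/6) · 243^2/2 = 98415/4 ≈ 24603.75

Turán's theorem: ex(n, K_{r+1}) is achieved by the complete r-partite Turán graph T(n, r) with parts as balanced as possible, and is at most (1 − 1/r) · n^2/2. For r = 6, n = 243: the density bound is (5/6) · 59049/2 = 98415/4 ≈ 24603.75. The integer-valued extremum is e(T(243, 6)) = 24603, which is strictly less than the density bound 98415/4 since 6 ∤ 243 (the parts of T(243, 6) cannot all be equal).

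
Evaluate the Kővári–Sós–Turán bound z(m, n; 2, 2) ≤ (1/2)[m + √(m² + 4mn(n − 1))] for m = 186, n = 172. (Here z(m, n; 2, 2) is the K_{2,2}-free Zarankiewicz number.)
z(186, 172; 2, 2) ≤ (1/2)[186 + √(186² + 4·186·172·171)] = (1/2)[186 + √21917124] = 2433.7864

Kővári–Sós–Turán: let r_1, ..., r_186 be the row sums and z = Σ r_i the total number of 1s. Each pair of columns can share at most one row with both entries 1 (else a 2×2 all-ones block appears), so Σ_i C(r_i, 2) ≤ C(172, 2) = 14706. By convexity Σ_i C(r_i, 2) ≥ 186·C(z/186, 2) = z(z − 186)/(2·186), giving z² − 186z − 186·172·171 ≤ 0 and hence z ≤ (1/2)[186 + √(34596 + 4·5470632)] = (1/2)[186 + √21917124] ≈ (1/2)(186 + 4681.5728) = 2433.7864.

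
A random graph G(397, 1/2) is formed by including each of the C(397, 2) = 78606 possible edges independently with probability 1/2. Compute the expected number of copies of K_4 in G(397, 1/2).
E[# K_4] = C(397, 4) · (1/2)^C(4, 2) = 1019454315 / 2^6 = 15928973.671875

For each 4-subset S of vertices (there are C(397, 4) = 1019454315 such S), let X_S = 1 if S induces a K_4 (all C(4, 2) = 6 edges present). Then P(X_S = 1) = (1/2)^6 = 1/64. By linearity of expectation, E[# K_4] = C(397, 4) · (1/2)^6 = 1019454315 / 64 = 15928973.671875.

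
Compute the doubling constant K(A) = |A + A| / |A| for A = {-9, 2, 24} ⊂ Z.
K = |A + A| / |A| = 6/3 = 2

Enumerate A + A = {a + b : a, b ∈ A}. With |A| = 3, there are |A|^2 = 9 ordered sum pairs; collecting distinct values, A + A = {-18, -7, 4, 15, 26, 48}, so |A + A| = 6. Thus K = 6/3 = 2. For comparison, the minimum possible |A + A| over all 3-element sets is 2·3 − 1 = 5 (so min K = 5/3), attained only by arithmetic progressions.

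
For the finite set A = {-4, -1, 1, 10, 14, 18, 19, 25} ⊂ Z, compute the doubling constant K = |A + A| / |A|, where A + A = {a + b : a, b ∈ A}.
K = |A + A| / |A| = 32/8 = 4

Enumerate A + A = {a + b : a, b ∈ A}. With |A| = 8, there are |A|^2 = 64 ordered sum pairs; collecting distinct values, A + A = {-8, -5, -3, -2, 0, 2, 6, 9, 10, 11, 13, 14, 15, 17, 18, 19, 20, 21, 24, 26, 28, 29, 32, 33, 35, 36, 37, 38, 39, 43, 44, 50}, so |A + A| = 32. Thus K = 32/8 = 4. For comparison, the minimum possible |A + A| over all 8-element sets is 2·8 − 1 = 15 (so min K = 15/8), attained only by arithmetic progressions.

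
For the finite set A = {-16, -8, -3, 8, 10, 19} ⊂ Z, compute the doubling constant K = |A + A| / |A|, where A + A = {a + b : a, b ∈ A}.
K = |A + A| / |A| = 19/6

Enumerate A + A = {a + b : a, b ∈ A}. With |A| = 6, there are |A|^2 = 36 ordered sum pairs; collecting distinct values, A + A = {-32, -24, -19, -16, -11, -8, -6, 0, 2, 3, 5, 7, 11, 16, 18, 20, 27, 29, 38}, so |A + A| = 19. Thus K = 19/6. For comparison, the minimum possible |A + A| over all 6-element sets is 2·6 − 1 = 11 (so min K = 11/6), attained only by arithmetic progressions.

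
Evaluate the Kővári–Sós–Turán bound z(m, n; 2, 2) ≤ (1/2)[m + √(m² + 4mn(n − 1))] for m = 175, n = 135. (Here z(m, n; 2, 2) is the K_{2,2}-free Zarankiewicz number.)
z(175, 135; 2, 2) ≤ (1/2)[175 + √(175² + 4·175·135·134)] = (1/2)[175 + √12693625] = 1868.9057

Kővári–Sós–Turán: let r_1, ..., r_175 be the row sums and z = Σ r_i the total number of 1s. Each pair of columns can share at most one row with both entries 1 (else a 2×2 all-ones block appears), so Σ_i C(r_i, 2) ≤ C(135, 2) = 9045. By convexity Σ_i C(r_i, 2) ≥ 175·C(z/175, 2) = z(z − 175)/(2·175), giving z² − 175z − 175·135·134 ≤ 0 and hence z ≤ (1/2)[175 + √(30625 + 4·3165750)] = (1/2)[175 + √12693625] ≈ (1/2)(175 + 3562.8114) = 1868.9057.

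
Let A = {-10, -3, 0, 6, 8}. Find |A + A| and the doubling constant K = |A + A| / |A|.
K = |A + A| / |A| = 15/5 = 3

Enumerate A + A = {a + b : a, b ∈ A}. With |A| = 5, there are |A|^2 = 25 ordered sum pairs; collecting distinct values, A + A = {-20, -13, -10, -6, -4, -3, -2, 0, 3, 5, 6, 8, 12, 14, 16}, so |A + A| = 15. Thus K = 15/5 = 3. For comparison, the minimum possible |A + A| over all 5-element sets is 2·5 − 1 = 9 (so min K = 9/5), attained only by arithmetic progressions.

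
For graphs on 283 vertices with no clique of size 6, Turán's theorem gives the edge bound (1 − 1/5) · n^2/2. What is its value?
Turán density bound = (4/5) · 283^2/2 = 160178/5 ≈ 32035.6

Turán's theorem: ex(n, K_{r+1}) is achieved by the complete r-partite Turán graph T(n, r) with parts as balanced as possible, and is at most (1 − 1/r) · n^2/2. For r = 5, n = 283: the density bound is (4/5) · 80089/2 = 160178/5 ≈ 32035.6. The integer-valued extremum is e(T(283, 5)) = 32035, which is strictly less than the density bound 160178/5 since 5 ∤ 283 (the parts of T(283, 5) cannot all be equal).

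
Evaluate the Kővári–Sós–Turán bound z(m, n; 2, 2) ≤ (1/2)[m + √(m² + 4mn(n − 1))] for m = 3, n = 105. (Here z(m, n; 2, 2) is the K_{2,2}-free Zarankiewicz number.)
z(3, 105; 2, 2) ≤ (1/2)[3 + √(3² + 4·3·105·104)] = (1/2)[3 + √131049] = 182.5035

Kővári–Sós–Turán: let r_1, ..., r_3 be the row sums and z = Σ r_i the total number of 1s. Each pair of columns can share at most one row with both entries 1 (else a 2×2 all-ones block appears), so Σ_i C(r_i, 2) ≤ C(105, 2) = 5460. By convexity Σ_i C(r_i, 2) ≥ 3·C(z/3, 2) = z(z − 3)/(2·3), giving z² − 3z − 3·105·104 ≤ 0 and hence z ≤ (1/2)[3 + √(9 + 4·32760)] = (1/2)[3 + √131049] ≈ (1/2)(3 + 362.0069) = 182.5035.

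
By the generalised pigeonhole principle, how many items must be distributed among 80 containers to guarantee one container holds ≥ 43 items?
n = (43 − 1)·80 + 1 = 3361

By the generalised pigeonhole principle, to guarantee some box contains ≥ r objects we need more than (r − 1) · k objects total. Threshold: n = (r − 1) · k + 1. With r = 43 and k = 80: n = 42 · 80 + 1 = 3360 + 1 = 3361. For n = 3360 = 42 · 80, we can put exactly 42 objects in every box, avoiding 43 in any single one — so 3361 is tight.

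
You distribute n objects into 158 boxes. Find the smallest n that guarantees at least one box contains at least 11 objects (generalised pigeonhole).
n = (11 − 1)·158 + 1 = 1581

By the generalised pigeonhole principle, to guarantee some box contains ≥ r objects we need more than (r − 1) · k objects total. Threshold: n = (r − 1) · k + 1. With r = 11 and k = 158: n = 10 · 158 + 1 = 1580 + 1 = 1581. For n = 1580 = 10 · 158, we can put exactly 10 objects in every box, avoiding 11 in any single one — so 1581 is tight.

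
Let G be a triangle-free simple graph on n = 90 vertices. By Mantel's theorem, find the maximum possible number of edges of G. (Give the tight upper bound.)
ex(90, K_3) = ⌊90^2/4⌋ = 2025

Mantel (1907): a triangle-free graph on n vertices has at most ⌊n^2/4⌋ edges, with equality for the complete bipartite graph K_{⌊n/2⌋, ⌈n/2⌉}. For n = 90: ⌊90^2/4⌋ = ⌊8100/4⌋ = 2025. The extremal graph is K_{45, 45}, which has 45·45 = 2025 edges.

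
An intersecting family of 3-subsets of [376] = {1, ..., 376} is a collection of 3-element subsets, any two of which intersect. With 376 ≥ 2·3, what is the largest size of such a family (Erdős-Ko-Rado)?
max |F| = C(375, 2) = 70125

The Erdős-Ko-Rado theorem states: for n ≥ 2k, an intersecting family of k-subsets of an n-element set has size at most C(n − 1, k − 1), with equality for 'star' families {A ⊆ [n] : |A| = k, i ∈ A} (fix an element i). For n = 376, k = 3: C(375, 2) = 70125.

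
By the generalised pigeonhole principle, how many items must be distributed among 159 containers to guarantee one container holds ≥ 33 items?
n = (33 − 1)·159 + 1 = 5089

By the generalised pigeonhole principle, to guarantee some box contains ≥ r objects we need more than (r − 1) · k objects total. Threshold: n = (r − 1) · k + 1. With r = 33 and k = 159: n = 32 · 159 + 1 = 5088 + 1 = 5089. For n = 5088 = 32 · 159, we can put exactly 32 objects in every box, avoiding 33 in any single one — so 5089 is tight.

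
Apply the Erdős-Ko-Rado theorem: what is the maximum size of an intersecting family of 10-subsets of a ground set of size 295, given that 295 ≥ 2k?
max |F| = C(294, 9) = 39963546001186808

The Erdős-Ko-Rado theorem states: for n ≥ 2k, an intersecting family of k-subsets of an n-element set has size at most C(n − 1, k − 1), with equality for 'star' families {A ⊆ [n] : |A| = k, i ∈ A} (fix an element i). For n = 295, k = 10: C(294, 9) = 39963546001186808.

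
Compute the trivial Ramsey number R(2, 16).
R(2, 16) = 16

R(2, k) = k for all k ≥ 2: in a 2-colouring of K_k, either some edge is red (a red K_2) or all edges are blue (a blue K_k). And K_{15} coloured all-blue has no blue K_16, so R(2, 16) > 15. Hence R(2, 16) = 16.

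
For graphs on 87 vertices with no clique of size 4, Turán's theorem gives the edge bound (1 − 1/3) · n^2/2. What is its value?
Turán density bound = (2/3) · 87^2/2 = 2523

Turán's theorem: ex(n, K_{r+1}) is achieved by the complete r-partite Turán graph T(n, r) with parts as balanced as possible, and is at most (1 − 1/r) · n^2/2. For r = 3, n = 87: the density bound is (2/3) · 7569/2 = 2523. Since 3 ∣ 87, the Turán graph T(87, 3) has parts of equal size 29, and its edge count e(T(87, 3)) = 2523 attains the density bound exactly.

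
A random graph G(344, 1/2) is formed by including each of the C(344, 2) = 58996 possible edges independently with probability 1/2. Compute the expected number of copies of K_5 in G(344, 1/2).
E[# K_5] = C(344, 5) · (1/2)^C(5, 2) = 38987978568 / 2^10 = 4873497321/128 = 38074197.8203125

For each 5-subset S of vertices (there are C(344, 5) = 38987978568 such S), let X_S = 1 if S induces a K_5 (all C(5, 2) = 10 edges present). Then P(X_S = 1) = (1/2)^10 = 1/1024. By linearity of expectation, E[# K_5] = C(344, 5) · (1/2)^10 = 38987978568 / 1024 = 4873497321/128 = 38074197.8203125.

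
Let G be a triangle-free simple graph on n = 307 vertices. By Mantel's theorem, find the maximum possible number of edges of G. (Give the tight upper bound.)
ex(307, K_3) = ⌊307^2/4⌋ = 23562

Mantel (1907): a triangle-free graph on n vertices has at most ⌊n^2/4⌋ edges, with equality for the complete bipartite graph K_{⌊n/2⌋, ⌈n/2⌉}. For n = 307: ⌊307^2/4⌋ = ⌊94249/4⌋ = 23562. The extremal graph is K_{153, 154}, which has 153·154 = 23562 edges.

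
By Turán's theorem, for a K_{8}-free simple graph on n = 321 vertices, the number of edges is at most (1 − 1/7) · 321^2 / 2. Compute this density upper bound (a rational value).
Turán density bound = (6/7) · 321^2/2 = 309123/7 ≈ 44160.4286

Turán's theorem: ex(n, K_{r+1}) is achieved by the complete r-partite Turán graph T(n, r) with parts as balanced as possible, and is at most (1 − 1/r) · n^2/2. For r = 7, n = 321: the density bound is (6/7) · 103041/2 = 309123/7 ≈ 44160.4286. The integer-valued extremum is e(T(321, 7)) = 44160, which is strictly less than the density bound 309123/7 since 7 ∤ 321 (the parts of T(321, 7) cannot all be equal).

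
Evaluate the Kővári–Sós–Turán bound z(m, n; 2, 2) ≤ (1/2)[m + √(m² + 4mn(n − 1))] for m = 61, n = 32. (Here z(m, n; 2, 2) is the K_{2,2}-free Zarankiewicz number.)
z(61, 32; 2, 2) ≤ (1/2)[61 + √(61² + 4·61·32·31)] = (1/2)[61 + √245769] = 278.3755

Kővári–Sós–Turán: let r_1, ..., r_61 be the row sums and z = Σ r_i the total number of 1s. Each pair of columns can share at most one row with both entries 1 (else a 2×2 all-ones block appears), so Σ_i C(r_i, 2) ≤ C(32, 2) = 496. By convexity Σ_i C(r_i, 2) ≥ 61·C(z/61, 2) = z(z − 61)/(2·61), giving z² − 61z − 61·32·31 ≤ 0 and hence z ≤ (1/2)[61 + √(3721 + 4·60512)] = (1/2)[61 + √245769] ≈ (1/2)(61 + 495.7509) = 278.3755.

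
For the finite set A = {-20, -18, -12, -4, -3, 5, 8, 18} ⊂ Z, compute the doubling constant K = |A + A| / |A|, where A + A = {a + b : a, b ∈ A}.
K = |A + A| / |A| = 33/8

Enumerate A + A = {a + b : a, b ∈ A}. With |A| = 8, there are |A|^2 = 64 ordered sum pairs; collecting distinct values, A + A = {-40, -38, -36, -32, -30, -24, -23, -22, -21, -16, -15, -13, -12, -10, -8, -7, -6, -4, -2, 0, 1, 2, 4, 5, 6, 10, 13, 14, 15, 16, 23, 26, 36}, so |A + A| = 33. Thus K = 33/8. For comparison, the minimum possible |A + A| over all 8-element sets is 2·8 − 1 = 15 (so min K = 15/8), attained only by arithmetic progressions.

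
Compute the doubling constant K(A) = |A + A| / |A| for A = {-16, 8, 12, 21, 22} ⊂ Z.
K = |A + A| / |A| = 15/5 = 3

Enumerate A + A = {a + b : a, b ∈ A}. With |A| = 5, there are |A|^2 = 25 ordered sum pairs; collecting distinct values, A + A = {-32, -8, -4, 5, 6, 16, 20, 24, 29, 30, 33, 34, 42, 43, 44}, so |A + A| = 15. Thus K = 15/5 = 3. For comparison, the minimum possible |A + A| over all 5-element sets is 2·5 − 1 = 9 (so min K = 9/5), attained only by arithmetic progressions.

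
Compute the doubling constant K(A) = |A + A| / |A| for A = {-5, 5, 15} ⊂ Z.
K = |A + A| / |A| = 5/3

Enumerate A + A = {a + b : a, b ∈ A}. With |A| = 3, there are |A|^2 = 9 ordered sum pairs; collecting distinct values, A + A = {-10, 0, 10, 20, 30}, so |A + A| = 5. Thus K = 5/3. Here |A + A| = 2|A| − 1 = 5, the minimum possible — so K = 5/3 is minimal, which holds iff A is an arithmetic progression.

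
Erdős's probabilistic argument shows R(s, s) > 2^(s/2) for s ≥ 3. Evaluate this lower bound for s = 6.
2^(6/2) = 8; so R(6, 6) > 8

Colour each edge of K_n uniformly at random with red/blue. The expected number of monochromatic K_6 is C(n, 6) · 2 · 2^(−C(6,2)). If C(n, 6) · 2^(1 − C(6,2)) < 1, then with positive probability no monochromatic K_6 exists, so R(6, 6) > n. The standard estimate C(n, 6) ≤ n^6/6! shows this inequality holds whenever n ≤ 2^(6/2) (since 6! · 2^(C(6,2) − 1) > 2^(6^2/2) ≥ n^6). Hence R(6, 6) > 2^(6/2) = 8.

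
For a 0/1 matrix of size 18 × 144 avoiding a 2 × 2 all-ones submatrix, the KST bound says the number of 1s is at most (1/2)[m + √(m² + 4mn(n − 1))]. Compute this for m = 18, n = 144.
z(18, 144; 2, 2) ≤ (1/2)[18 + √(18² + 4·18·144·143)] = (1/2)[18 + √1482948] = 617.8818

Kővári–Sós–Turán: let r_1, ..., r_18 be the row sums and z = Σ r_i the total number of 1s. Each pair of columns can share at most one row with both entries 1 (else a 2×2 all-ones block appears), so Σ_i C(r_i, 2) ≤ C(144, 2) = 10296. By convexity Σ_i C(r_i, 2) ≥ 18·C(z/18, 2) = z(z − 18)/(2·18), giving z² − 18z − 18·144·143 ≤ 0 and hence z ≤ (1/2)[18 + √(324 + 4·370656)] = (1/2)[18 + √1482948] ≈ (1/2)(18 + 1217.7635) = 617.8818.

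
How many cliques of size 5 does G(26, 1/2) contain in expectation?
E[# K_5] = C(26, 5) · (1/2)^C(5, 2) = 65780 / 2^10 = 16445/256 ≈ 64.238281

For each 5-subset S of vertices (there are C(26, 5) = 65780 such S), let X_S = 1 if S induces a K_5 (all C(5, 2) = 10 edges present). Then P(X_S = 1) = (1/2)^10 = 1/1024. By linearity of expectation, E[# K_5] = C(26, 5) · (1/2)^10 = 65780 / 1024 = 16445/256 ≈ 64.238281.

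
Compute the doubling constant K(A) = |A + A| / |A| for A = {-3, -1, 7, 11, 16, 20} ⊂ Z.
K = |A + A| / |A| = 20/6 = 10/3

Enumerate A + A = {a + b : a, b ∈ A}. With |A| = 6, there are |A|^2 = 36 ordered sum pairs; collecting distinct values, A + A = {-6, -4, -2, 4, 6, 8, 10, 13, 14, 15, 17, 18, 19, 22, 23, 27, 31, 32, 36, 40}, so |A + A| = 20. Thus K = 20/6 = 10/3. For comparison, the minimum possible |A + A| over all 6-element sets is 2·6 − 1 = 11 (so min K = 11/6), attained only by arithmetic progressions.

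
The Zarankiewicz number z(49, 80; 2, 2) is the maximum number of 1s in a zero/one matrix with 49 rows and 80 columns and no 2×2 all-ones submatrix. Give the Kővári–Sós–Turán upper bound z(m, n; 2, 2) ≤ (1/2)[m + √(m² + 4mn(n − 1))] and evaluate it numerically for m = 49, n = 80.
z(49, 80; 2, 2) ≤ (1/2)[49 + √(49² + 4·49·80·79)] = (1/2)[49 + √1241121] = 581.5281

Kővári–Sós–Turán: let r_1, ..., r_49 be the row sums and z = Σ r_i the total number of 1s. Each pair of columns can share at most one row with both entries 1 (else a 2×2 all-ones block appears), so Σ_i C(r_i, 2) ≤ C(80, 2) = 3160. By convexity Σ_i C(r_i, 2) ≥ 49·C(z/49, 2) = z(z − 49)/(2·49), giving z² − 49z − 49·80·79 ≤ 0 and hence z ≤ (1/2)[49 + √(2401 + 4·309680)] = (1/2)[49 + √1241121] ≈ (1/2)(49 + 1114.0561) = 581.5281.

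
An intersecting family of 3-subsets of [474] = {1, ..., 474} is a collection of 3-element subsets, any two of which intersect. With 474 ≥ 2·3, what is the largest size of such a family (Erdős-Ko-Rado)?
max |F| = C(473, 2) = 111628

The Erdős-Ko-Rado theorem states: for n ≥ 2k, an intersecting family of k-subsets of an n-element set has size at most C(n − 1, k − 1), with equality for 'star' families {A ⊆ [n] : |A| = k, i ∈ A} (fix an element i). For n = 474, k = 3: C(473, 2) = 111628.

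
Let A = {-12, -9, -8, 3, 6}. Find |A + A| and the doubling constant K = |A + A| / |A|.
K = |A + A| / |A| = 14/5

Enumerate A + A = {a + b : a, b ∈ A}. With |A| = 5, there are |A|^2 = 25 ordered sum pairs; collecting distinct values, A + A = {-24, -21, -20, -18, -17, -16, -9, -6, -5, -3, -2, 6, 9, 12}, so |A + A| = 14. Thus K = 14/5. For comparison, the minimum possible |A + A| over all 5-element sets is 2·5 − 1 = 9 (so min K = 9/5), attained only by arithmetic progressions.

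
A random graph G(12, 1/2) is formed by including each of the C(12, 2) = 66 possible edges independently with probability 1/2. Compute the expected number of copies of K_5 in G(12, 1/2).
E[# K_5] = C(12, 5) · (1/2)^C(5, 2) = 792 / 2^10 = 99/128 = 0.7734375

For each 5-subset S of vertices (there are C(12, 5) = 792 such S), let X_S = 1 if S induces a K_5 (all C(5, 2) = 10 edges present). Then P(X_S = 1) = (1/2)^10 = 1/1024. By linearity of expectation, E[# K_5] = C(12, 5) · (1/2)^10 = 792 / 1024 = 99/128 = 0.7734375.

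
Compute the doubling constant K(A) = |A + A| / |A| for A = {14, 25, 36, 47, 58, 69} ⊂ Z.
K = |A + A| / |A| = 11/6

Enumerate A + A = {a + b : a, b ∈ A}. With |A| = 6, there are |A|^2 = 36 ordered sum pairs; collecting distinct values, A + A = {28, 39, 50, 61, 72, 83, 94, 105, 116, 127, 138}, so |A + A| = 11. Thus K = 11/6. Here |A + A| = 2|A| − 1 = 11, the minimum possible — so K = 11/6 is minimal, which holds iff A is an arithmetic progression.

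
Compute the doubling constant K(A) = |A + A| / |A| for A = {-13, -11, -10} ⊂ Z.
K = |A + A| / |A| = 6/3 = 2

Enumerate A + A = {a + b : a, b ∈ A}. With |A| = 3, there are |A|^2 = 9 ordered sum pairs; collecting distinct values, A + A = {-26, -24, -23, -22, -21, -20}, so |A + A| = 6. Thus K = 6/3 = 2. For comparison, the minimum possible |A + A| over all 3-element sets is 2·3 − 1 = 5 (so min K = 5/3), attained only by arithmetic progressions.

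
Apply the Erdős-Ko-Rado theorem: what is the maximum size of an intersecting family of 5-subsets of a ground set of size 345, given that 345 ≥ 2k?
max |F| = C(344, 4) = 573352626

Erdős-Ko-Rado (1961): when n ≥ 2k, max |F| = C(n−1, k−1). The bound is attained by the star {A : i ∈ A} for any fixed i ∈ [n]. Here C(345−1, 5−1) = C(344, 4) = 573352626.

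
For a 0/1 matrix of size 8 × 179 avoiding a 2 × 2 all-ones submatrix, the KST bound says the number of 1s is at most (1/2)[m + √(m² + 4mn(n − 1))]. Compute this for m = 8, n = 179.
z(8, 179; 2, 2) ≤ (1/2)[8 + √(8² + 4·8·179·178)] = (1/2)[8 + √1019648] = 508.8881

Kővári–Sós–Turán: let r_1, ..., r_8 be the row sums and z = Σ r_i the total number of 1s. Each pair of columns can share at most one row with both entries 1 (else a 2×2 all-ones block appears), so Σ_i C(r_i, 2) ≤ C(179, 2) = 15931. By convexity Σ_i C(r_i, 2) ≥ 8·C(z/8, 2) = z(z − 8)/(2·8), giving z² − 8z − 8·179·178 ≤ 0 and hence z ≤ (1/2)[8 + √(64 + 4·254896)] = (1/2)[8 + √1019648] ≈ (1/2)(8 + 1009.7762) = 508.8881.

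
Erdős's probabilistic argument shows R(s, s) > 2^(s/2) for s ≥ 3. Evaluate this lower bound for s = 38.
2^(38/2) = 524288; so R(38, 38) > 524288

Colour each edge of K_n uniformly at random with red/blue. The expected number of monochromatic K_38 is C(n, 38) · 2 · 2^(−C(38,2)). If C(n, 38) · 2^(1 − C(38,2)) < 1, then with positive probability no monochromatic K_38 exists, so R(38, 38) > n. The standard estimate C(n, 38) ≤ n^38/38! shows this inequality holds whenever n ≤ 2^(38/2) (since 38! · 2^(C(38,2) − 1) > 2^(38^2/2) ≥ n^38). Hence R(38, 38) > 2^(38/2) = 524288.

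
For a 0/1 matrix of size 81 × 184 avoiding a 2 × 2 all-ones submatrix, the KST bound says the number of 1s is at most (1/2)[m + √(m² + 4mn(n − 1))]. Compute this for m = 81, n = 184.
z(81, 184; 2, 2) ≤ (1/2)[81 + √(81² + 4·81·184·183)] = (1/2)[81 + √10916289] = 1692.4904

Kővári–Sós–Turán: let r_1, ..., r_81 be the row sums and z = Σ r_i the total number of 1s. Each pair of columns can share at most one row with both entries 1 (else a 2×2 all-ones block appears), so Σ_i C(r_i, 2) ≤ C(184, 2) = 16836. By convexity Σ_i C(r_i, 2) ≥ 81·C(z/81, 2) = z(z − 81)/(2·81), giving z² − 81z − 81·184·183 ≤ 0 and hence z ≤ (1/2)[81 + √(6561 + 4·2727432)] = (1/2)[81 + √10916289] ≈ (1/2)(81 + 3303.9808) = 1692.4904.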